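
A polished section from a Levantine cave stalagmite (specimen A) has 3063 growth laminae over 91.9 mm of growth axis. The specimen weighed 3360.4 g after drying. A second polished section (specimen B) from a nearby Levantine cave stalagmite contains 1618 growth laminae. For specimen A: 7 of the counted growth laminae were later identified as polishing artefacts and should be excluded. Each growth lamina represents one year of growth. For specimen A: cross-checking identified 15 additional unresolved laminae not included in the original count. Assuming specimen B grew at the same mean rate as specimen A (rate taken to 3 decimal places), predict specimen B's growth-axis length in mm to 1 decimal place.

48.5 mm

Specimen A: after corrections the count is 3063 − 7 + 15 = 3071 growth laminae.
A: Mean rate = 91.9 mm / 3071 years ≈ 0.030 mm/yr.
Length of B = 0.030 × 1618 = 48.5 mm.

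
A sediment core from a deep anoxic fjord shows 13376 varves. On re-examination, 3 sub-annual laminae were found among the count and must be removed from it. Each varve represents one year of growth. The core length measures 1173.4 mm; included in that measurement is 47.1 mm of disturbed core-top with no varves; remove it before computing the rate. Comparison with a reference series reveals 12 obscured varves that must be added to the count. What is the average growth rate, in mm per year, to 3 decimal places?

0.084 mm per year

Correcting the raw count gives 13376 − 3 + 12 = 13385 true varves.
Removing the 47.1 mm offcut leaves 1173.4 − 47.1 = 1126.3 mm.
Extension rate ≈ 1126.3 / 13385 = 0.084 mm per year.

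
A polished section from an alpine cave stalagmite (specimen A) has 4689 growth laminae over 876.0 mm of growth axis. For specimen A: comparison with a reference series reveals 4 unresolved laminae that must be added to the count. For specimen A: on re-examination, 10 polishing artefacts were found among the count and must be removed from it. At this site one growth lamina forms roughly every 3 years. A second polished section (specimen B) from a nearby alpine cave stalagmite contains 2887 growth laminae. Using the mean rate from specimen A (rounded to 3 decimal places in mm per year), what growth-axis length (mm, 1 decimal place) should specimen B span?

537.0 mm

Specimen A: adjusted count: 4689 − 10 + 4 = 4683 growth laminae.
Specimen A: at 3 years per growth lamina, 4683 × 3 = 14049 years.
A: Extension rate ≈ 876.0 / 14049 = 0.062 mm per year.
Specimen B: multiplying by 3 years per growth lamina: 2887 × 3 = 8661 years. For B, 0.062 mm/year × 8661 years = 537.0 mm.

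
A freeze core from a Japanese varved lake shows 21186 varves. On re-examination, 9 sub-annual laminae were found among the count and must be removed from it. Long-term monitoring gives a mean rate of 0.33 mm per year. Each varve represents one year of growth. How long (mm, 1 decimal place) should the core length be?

Adjusted count: 21186 − 9 = 21177 varves.
Predicted length = 0.33 mm/year × 21177 years = 6988.4 mm.

6988.4 mm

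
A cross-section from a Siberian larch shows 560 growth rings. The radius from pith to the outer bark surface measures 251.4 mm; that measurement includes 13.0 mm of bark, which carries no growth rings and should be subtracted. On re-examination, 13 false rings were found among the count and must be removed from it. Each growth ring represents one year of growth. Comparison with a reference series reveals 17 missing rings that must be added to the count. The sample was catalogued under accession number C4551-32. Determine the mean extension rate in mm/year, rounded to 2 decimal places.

After corrections the count is 560 − 13 + 17 = 564 growth rings.
Net length = 251.4 − 13.0 = 238.4 mm.
Extension rate ≈ 238.4 / 564 = 0.42 mm/year.

0.42 mm/year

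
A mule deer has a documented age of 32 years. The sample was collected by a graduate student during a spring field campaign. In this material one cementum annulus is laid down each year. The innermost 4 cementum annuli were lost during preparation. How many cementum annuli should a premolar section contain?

28 cementum annuli

One cementum annulus per year gives 32 cementum annuli over 32 years.
Less the 4 uncaptured cementum annuli: 32 − 4 = 28.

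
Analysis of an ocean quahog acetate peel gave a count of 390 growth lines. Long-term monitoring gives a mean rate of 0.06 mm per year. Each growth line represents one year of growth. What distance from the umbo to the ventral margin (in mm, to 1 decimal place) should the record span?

390 years of growth are recorded.
Length ≈ 0.06 × 390 = 23.4 mm.

23.4 mm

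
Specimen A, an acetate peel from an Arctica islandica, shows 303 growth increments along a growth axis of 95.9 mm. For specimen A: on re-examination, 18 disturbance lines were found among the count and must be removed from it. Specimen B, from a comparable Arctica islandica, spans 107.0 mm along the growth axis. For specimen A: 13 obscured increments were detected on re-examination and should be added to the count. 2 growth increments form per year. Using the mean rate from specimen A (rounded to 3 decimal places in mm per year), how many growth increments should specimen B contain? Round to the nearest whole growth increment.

332 growth increments

Specimen A: correcting the raw count gives 303 − 18 + 13 = 298 true growth increments.
Specimen A: 298 growth increments at 2 per year is 298 / 2 = 149 years.
A: 95.9 mm over 149 years gives 95.9 / 149 ≈ 0.644 mm/yr.
Specimen B: 107.0 mm / 0.644 mm per year = 166.15 years; at 2 growth increments per year that is 166.15 × 2 ≈ 332 growth increments.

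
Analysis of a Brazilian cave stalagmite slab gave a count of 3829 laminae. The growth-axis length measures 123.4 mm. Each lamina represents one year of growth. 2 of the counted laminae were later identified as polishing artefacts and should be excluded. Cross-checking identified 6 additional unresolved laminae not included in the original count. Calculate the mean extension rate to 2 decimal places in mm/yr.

Adjusted count: 3829 − 2 + 6 = 3833 laminae.
123.4 mm over 3833 years gives 123.4 / 3833 ≈ 0.03 mm/yr.

0.03 mm/yr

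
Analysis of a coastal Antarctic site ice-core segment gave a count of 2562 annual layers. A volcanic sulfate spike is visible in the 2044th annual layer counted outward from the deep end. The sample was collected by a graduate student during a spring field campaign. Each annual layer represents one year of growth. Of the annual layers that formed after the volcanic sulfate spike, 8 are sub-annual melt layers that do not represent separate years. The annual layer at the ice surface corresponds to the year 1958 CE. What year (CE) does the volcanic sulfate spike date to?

The volcanic sulfate spike sits at annual layer 2044 from the deep end, so 2562 − 2044 = 518 annual layers formed after it.
Excluding 8 false annual layers: 518 − 8 = 510.
The annual layer at the ice surface is 1958 CE, so the volcanic sulfate spike dates to 1958 − 510 = 1448 CE.

1448 CE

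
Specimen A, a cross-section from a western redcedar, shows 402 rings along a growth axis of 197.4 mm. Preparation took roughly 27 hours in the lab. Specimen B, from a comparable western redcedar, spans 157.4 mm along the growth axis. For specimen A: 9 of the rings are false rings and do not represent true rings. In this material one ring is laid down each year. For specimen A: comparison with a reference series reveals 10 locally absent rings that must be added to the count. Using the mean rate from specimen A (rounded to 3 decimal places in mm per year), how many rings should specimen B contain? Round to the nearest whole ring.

Specimen A: true ring count = 402 − 9 + 10 = 403.
A: Extension rate ≈ 197.4 / 403 = 0.490 mm/yr.
B spans 157.4 / 0.490 = 321.22 years ≈ 321 rings.

321 rings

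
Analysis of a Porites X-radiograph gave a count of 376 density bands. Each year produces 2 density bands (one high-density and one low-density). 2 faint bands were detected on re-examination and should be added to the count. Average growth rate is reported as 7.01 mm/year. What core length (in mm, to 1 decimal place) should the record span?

1324.9 mm

True density band count = 376 + 2 = 378.
With 2 density bands per year, 378 / 2 = 189 years.
Length ≈ 7.01 × 189 = 1324.9 mm.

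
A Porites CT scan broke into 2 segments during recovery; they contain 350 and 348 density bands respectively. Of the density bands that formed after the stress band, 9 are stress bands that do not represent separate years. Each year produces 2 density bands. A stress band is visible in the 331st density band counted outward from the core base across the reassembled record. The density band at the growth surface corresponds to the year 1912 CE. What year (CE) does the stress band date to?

Total density bands = 350 + 348 = 698.
Between density band 331 and the growth surface there are 698 − 331 = 367 density bands.
Removing the 9 false density bands leaves 367 − 9 = 358 true density bands beyond the stress band.
358 density bands at 2 per year is 358 / 2 = 179 years.
1912 − 179 = 1733 CE.

1733 CE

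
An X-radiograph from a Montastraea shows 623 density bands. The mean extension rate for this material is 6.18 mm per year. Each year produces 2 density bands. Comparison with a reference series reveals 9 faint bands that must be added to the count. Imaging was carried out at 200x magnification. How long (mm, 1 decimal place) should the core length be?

1952.9 mm

Adjusted count: 623 + 9 = 632 density bands.
Dividing by 2 density bands per year: 632 / 2 = 316 years.
Predicted length = 6.18 mm/year × 316 years = 1952.9 mm.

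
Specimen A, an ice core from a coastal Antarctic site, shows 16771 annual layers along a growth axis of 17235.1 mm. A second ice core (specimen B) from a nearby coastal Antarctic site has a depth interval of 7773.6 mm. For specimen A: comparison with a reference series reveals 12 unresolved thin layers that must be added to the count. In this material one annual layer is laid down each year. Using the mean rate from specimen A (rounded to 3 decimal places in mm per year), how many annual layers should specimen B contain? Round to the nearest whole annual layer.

Specimen A: correcting the raw count gives 16771 + 12 = 16783 true annual layers.
A: Mean rate = 17235.1 mm / 16783 years ≈ 1.027 mm/year.
For B, 7773.6 / 1.027 = 7569.23 years ≈ 7569 annual layers.

7569 annual layers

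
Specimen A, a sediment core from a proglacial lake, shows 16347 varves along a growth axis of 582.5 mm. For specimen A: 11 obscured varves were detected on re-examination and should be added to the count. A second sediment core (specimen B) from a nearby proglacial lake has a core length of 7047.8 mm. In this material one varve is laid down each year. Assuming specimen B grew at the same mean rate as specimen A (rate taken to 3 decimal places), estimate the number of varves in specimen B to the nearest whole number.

195772 varves

Specimen A: true varve count = 16347 + 11 = 16358.
A: 582.5 mm over 16358 years gives 582.5 / 16358 ≈ 0.036 mm/yr.
For B, 7047.8 / 0.036 = 195772.22 years ≈ 195772 varves.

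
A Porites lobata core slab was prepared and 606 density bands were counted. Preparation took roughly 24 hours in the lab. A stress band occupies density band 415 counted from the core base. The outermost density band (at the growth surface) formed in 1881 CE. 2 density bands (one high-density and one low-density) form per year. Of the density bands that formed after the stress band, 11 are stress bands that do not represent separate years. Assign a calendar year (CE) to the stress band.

1791 CE

Between density band 415 and the growth surface there are 606 − 415 = 191 density bands.
191 − 11 false = 180 true density bands after the stress band.
Dividing by 2 density bands per year: 180 / 2 = 90 years.
The density band at the growth surface is 1881 CE, so the stress band dates to 1881 − 90 = 1791 CE.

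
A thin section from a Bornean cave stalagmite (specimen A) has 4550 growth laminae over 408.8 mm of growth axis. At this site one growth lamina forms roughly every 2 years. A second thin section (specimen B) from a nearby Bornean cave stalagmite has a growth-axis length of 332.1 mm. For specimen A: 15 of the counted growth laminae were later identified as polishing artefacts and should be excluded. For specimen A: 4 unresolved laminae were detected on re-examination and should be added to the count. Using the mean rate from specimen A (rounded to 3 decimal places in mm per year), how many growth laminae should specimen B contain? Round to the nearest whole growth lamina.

Specimen A: adjusted count: 4550 − 15 + 4 = 4539 growth laminae.
Specimen A: 4539 growth laminae at 2 years each span 4539 × 2 = 9078 years.
A: Mean rate = 408.8 mm / 9078 years ≈ 0.045 mm per year.
Specimen B: 332.1 mm / 0.045 mm per year = 7380.00 years; at 2 years per growth lamina that is 7380.00 / 2 ≈ 3690 growth laminae.

3690 growth laminae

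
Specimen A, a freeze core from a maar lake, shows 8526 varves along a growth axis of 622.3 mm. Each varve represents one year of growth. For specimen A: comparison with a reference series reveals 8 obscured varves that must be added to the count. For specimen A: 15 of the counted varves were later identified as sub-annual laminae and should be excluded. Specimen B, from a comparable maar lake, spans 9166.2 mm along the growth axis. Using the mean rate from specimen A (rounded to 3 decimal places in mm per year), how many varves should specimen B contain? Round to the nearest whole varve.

Specimen A: adjusted count: 8526 − 15 + 8 = 8519 varves.
A: Mean rate = 622.3 mm / 8519 years ≈ 0.073 mm/year.
B spans 9166.2 / 0.073 = 125564.38 years ≈ 125564 varves.

125564 varves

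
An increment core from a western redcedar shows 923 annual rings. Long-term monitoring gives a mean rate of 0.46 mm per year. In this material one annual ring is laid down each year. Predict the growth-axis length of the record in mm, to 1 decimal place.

424.6 mm

The record spans 923 years at 0.46 mm per year.
923 years at 0.46 mm/year gives 0.46 × 923 = 424.6 mm.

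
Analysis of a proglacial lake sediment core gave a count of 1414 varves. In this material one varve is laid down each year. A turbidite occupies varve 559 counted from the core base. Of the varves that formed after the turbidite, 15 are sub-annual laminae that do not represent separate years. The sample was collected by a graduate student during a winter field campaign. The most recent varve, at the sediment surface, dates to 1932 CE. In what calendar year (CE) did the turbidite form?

1414 − 559 = 855 varves lie beyond the turbidite toward the sediment surface.
855 − 15 false = 840 true varves after the turbidite.
The varve at the sediment surface is 1932 CE, so the turbidite dates to 1932 − 840 = 1092 CE.

1092 CE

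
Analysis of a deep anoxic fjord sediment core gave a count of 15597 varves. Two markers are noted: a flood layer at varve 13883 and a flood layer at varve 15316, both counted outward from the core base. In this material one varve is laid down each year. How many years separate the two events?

15316 − 13883 = 1433 varves lie between the two events.
At one varve per year, 1433 years elapsed between them.

1433 yr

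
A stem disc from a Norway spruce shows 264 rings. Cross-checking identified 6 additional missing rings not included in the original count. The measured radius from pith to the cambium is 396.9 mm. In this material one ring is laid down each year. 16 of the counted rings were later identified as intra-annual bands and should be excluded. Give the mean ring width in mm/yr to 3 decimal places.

True ring count = 264 − 16 + 6 = 254.
Extension rate ≈ 396.9 / 254 = 1.563 mm/yr.

1.563 mm/yr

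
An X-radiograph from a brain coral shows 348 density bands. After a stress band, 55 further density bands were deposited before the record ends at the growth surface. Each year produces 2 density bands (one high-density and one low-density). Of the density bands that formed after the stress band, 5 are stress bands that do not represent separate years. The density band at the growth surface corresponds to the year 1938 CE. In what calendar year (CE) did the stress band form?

There are 55 density bands younger than the stress band.
Excluding 5 false density bands: 55 − 5 = 50.
With 2 density bands per year, 50 / 2 = 25 years.
Counting back 25 years from 1938 CE places the stress band in 1938 − 25 = 1913 CE.

1913 CE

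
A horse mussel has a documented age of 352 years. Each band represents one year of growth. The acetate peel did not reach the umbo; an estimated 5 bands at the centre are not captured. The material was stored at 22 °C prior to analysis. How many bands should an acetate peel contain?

Expected bands over 352 years: 352.
Less the 5 uncaptured bands: 352 − 5 = 347.

347 bands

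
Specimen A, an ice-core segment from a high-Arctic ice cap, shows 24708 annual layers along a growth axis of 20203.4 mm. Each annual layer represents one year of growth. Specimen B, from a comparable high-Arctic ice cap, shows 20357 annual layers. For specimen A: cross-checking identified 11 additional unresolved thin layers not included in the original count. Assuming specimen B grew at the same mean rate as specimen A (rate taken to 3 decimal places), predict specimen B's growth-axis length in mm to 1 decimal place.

16631.7 mm

Specimen A: true annual layer count = 24708 + 11 = 24719.
A: Extension rate ≈ 20203.4 / 24719 = 0.817 mm/yr.
For B, 0.817 mm/year × 20357 years = 16631.7 mm.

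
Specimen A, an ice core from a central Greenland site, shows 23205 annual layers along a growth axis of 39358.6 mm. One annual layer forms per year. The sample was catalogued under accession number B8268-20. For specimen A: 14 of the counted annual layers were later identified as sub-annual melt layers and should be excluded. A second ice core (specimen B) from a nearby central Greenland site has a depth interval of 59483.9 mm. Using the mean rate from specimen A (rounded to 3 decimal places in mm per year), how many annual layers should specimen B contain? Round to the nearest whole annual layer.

35052 annual layers

Specimen A: correcting the raw count gives 23205 − 14 = 23191 true annual layers.
A: 39358.6 mm over 23191 years gives 39358.6 / 23191 ≈ 1.697 mm/year.
For B, 59483.9 / 1.697 = 35052.39 years ≈ 35052 annual layers.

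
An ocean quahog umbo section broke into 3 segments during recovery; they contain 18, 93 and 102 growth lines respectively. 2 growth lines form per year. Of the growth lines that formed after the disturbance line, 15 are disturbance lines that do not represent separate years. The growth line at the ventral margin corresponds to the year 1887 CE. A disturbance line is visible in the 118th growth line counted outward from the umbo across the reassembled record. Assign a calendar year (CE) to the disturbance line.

1847 CE

Total growth lines = 18 + 93 + 102 = 213.
213 − 118 = 95 growth lines lie beyond the disturbance line toward the ventral margin.
Excluding 15 false growth lines: 95 − 15 = 80.
With 2 growth lines per year, 80 / 2 = 40 years.
The growth line at the ventral margin is 1887 CE, so the disturbance line dates to 1887 − 40 = 1847 CE.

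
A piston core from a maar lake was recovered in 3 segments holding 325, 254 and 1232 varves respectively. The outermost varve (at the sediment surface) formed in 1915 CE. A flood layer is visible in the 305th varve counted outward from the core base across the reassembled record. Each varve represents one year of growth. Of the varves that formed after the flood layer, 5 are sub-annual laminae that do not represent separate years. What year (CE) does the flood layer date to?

414 CE

Total varves = 325 + 254 + 1232 = 1811.
The flood layer sits at varve 305 from the core base, so 1811 − 305 = 1506 varves formed after it.
1506 − 5 false = 1501 true varves after the flood layer.
1915 − 1501 = 414 CE.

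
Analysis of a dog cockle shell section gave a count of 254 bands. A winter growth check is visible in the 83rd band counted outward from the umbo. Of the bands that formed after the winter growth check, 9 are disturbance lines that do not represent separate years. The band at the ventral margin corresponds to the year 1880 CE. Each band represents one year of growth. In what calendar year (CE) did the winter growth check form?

254 − 83 = 171 bands lie beyond the winter growth check toward the ventral margin.
Removing the 9 false bands leaves 171 − 9 = 162 true bands beyond the winter growth check.
The band at the ventral margin is 1880 CE, so the winter growth check dates to 1880 − 162 = 1718 CE.

1718 CE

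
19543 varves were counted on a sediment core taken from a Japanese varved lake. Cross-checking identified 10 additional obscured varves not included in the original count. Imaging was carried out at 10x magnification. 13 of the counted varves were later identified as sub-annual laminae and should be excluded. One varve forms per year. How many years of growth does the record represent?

19540 years

After corrections the count is 19543 − 13 + 10 = 19540 varves.
One varve per year makes the duration 19540 years.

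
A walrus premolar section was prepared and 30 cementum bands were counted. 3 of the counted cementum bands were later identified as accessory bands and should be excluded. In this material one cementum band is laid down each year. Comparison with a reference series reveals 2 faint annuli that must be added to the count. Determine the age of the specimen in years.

29 years

After corrections the count is 30 − 3 + 2 = 29 cementum bands.
With a one-to-one cementum band periodicity this is 29 years.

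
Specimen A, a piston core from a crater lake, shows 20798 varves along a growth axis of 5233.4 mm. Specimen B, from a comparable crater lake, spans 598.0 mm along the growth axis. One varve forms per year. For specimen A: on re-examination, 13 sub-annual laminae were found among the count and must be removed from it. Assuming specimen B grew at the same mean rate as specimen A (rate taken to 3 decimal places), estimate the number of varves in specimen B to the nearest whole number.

Specimen A: adjusted count: 20798 − 13 = 20785 varves.
A: Extension rate ≈ 5233.4 / 20785 = 0.252 mm/yr.
B spans 598.0 / 0.252 = 2373.02 years ≈ 2373 varves.

2373 varves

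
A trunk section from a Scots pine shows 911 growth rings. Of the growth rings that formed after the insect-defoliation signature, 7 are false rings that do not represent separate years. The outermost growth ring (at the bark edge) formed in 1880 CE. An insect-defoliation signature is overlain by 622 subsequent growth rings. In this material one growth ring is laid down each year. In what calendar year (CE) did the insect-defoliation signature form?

There are 622 growth rings younger than the insect-defoliation signature.
622 − 7 false = 615 true growth rings after the insect-defoliation signature.
Counting back 615 years from 1880 CE places the insect-defoliation signature in 1880 − 615 = 1265 CE.

1265 CE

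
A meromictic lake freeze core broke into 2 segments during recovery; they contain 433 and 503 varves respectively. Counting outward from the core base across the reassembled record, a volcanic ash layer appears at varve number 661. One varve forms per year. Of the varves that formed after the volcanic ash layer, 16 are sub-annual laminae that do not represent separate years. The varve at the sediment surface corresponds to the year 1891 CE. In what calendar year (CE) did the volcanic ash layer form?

1632 CE

Total varves = 433 + 503 = 936.
The volcanic ash layer sits at varve 661 from the core base, so 936 − 661 = 275 varves formed after it.
Excluding 16 false varves: 275 − 16 = 259.
The varve at the sediment surface is 1891 CE, so the volcanic ash layer dates to 1891 − 259 = 1632 CE.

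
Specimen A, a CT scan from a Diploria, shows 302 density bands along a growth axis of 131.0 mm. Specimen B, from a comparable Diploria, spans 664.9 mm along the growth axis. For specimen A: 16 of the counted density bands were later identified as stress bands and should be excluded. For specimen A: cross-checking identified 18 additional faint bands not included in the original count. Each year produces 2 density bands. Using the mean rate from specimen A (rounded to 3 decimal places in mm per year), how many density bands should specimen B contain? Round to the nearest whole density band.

1543 density bands

Specimen A: correcting the raw count gives 302 − 16 + 18 = 304 true density bands.
Specimen A: with 2 density bands per year, 304 / 2 = 152 years.
A: Mean rate = 131.0 mm / 152 years ≈ 0.862 mm/year.
B spans 664.9 / 0.862 = 771.35 years; at 2 density bands per year that is 771.35 × 2 ≈ 1543 density bands.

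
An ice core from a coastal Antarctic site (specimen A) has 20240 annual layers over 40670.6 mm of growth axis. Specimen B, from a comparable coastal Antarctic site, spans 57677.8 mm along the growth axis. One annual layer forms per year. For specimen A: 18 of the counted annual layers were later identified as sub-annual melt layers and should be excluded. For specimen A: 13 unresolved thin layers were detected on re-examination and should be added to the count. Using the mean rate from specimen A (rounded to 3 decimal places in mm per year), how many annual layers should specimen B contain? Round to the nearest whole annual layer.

Specimen A: correcting the raw count gives 20240 − 18 + 13 = 20235 true annual layers.
A: Extension rate ≈ 40670.6 / 20235 = 2.010 mm/year.
B spans 57677.8 / 2.010 = 28695.42 years ≈ 28695 annual layers.

28695 annual layers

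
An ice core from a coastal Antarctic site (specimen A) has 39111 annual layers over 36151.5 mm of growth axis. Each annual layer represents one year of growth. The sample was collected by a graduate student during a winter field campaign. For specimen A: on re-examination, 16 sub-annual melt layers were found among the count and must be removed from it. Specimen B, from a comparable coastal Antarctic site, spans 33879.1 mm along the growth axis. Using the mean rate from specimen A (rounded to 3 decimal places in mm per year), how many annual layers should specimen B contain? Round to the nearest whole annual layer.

36626 annual layers

Specimen A: correcting the raw count gives 39111 − 16 = 39095 true annual layers.
A: Mean rate = 36151.5 mm / 39095 years ≈ 0.925 mm/yr.
For B, 33879.1 / 0.925 = 36626.05 years ≈ 36626 annual layers.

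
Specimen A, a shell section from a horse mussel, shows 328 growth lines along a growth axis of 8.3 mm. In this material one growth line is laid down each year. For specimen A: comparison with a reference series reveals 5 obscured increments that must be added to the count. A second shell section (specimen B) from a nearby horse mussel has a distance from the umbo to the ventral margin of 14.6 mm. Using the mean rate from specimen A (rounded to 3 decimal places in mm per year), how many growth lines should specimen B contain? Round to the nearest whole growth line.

Specimen A: adjusted count: 328 + 5 = 333 growth lines.
A: Extension rate ≈ 8.3 / 333 = 0.025 mm/year.
Specimen B: 14.6 mm / 0.025 mm per year = 584.00 years ≈ 584 growth lines.

584 growth lines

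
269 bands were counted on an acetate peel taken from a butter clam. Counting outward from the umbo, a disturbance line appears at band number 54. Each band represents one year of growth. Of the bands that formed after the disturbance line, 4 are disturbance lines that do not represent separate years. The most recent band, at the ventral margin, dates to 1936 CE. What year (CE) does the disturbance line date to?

1725 CE

Between band 54 and the ventral margin there are 269 − 54 = 215 bands.
215 − 4 false = 211 true bands after the disturbance line.
The band at the ventral margin is 1936 CE, so the disturbance line dates to 1936 − 211 = 1725 CE.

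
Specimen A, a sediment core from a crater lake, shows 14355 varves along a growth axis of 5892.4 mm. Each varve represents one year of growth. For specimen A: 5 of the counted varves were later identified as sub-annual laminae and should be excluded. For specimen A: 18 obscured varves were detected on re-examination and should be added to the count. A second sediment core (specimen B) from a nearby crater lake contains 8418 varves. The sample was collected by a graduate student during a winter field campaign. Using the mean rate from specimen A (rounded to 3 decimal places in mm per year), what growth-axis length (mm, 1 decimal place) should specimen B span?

3451.4 mm

Specimen A: correcting the raw count gives 14355 − 5 + 18 = 14368 true varves.
A: 5892.4 mm over 14368 years gives 5892.4 / 14368 ≈ 0.410 mm/yr.
B's length ≈ 0.410 × 8418 = 3451.4 mm.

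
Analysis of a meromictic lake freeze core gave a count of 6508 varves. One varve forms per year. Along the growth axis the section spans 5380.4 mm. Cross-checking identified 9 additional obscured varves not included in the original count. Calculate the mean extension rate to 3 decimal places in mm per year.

0.826 mm per year

Adjusted count: 6508 + 9 = 6517 varves.
5380.4 mm over 6517 years gives 5380.4 / 6517 ≈ 0.826 mm per year.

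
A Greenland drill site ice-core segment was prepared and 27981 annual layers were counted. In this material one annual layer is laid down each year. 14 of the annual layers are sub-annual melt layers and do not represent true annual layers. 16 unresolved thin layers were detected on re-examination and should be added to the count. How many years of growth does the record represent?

Adjusted count: 27981 − 14 + 16 = 27983 annual layers.
At one annual layer per year, that is 27983 years.

27983 years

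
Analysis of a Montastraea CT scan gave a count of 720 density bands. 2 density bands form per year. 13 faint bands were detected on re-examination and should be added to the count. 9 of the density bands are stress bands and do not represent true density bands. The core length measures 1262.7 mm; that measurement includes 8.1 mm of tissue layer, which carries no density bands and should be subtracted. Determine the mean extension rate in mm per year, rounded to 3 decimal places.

3.466 mm per year

Correcting the raw count gives 720 − 9 + 13 = 724 true density bands.
Dividing by 2 density bands per year: 724 / 2 = 362 years.
Removing the 8.1 mm offcut leaves 1262.7 − 8.1 = 1254.6 mm.
Mean rate = 1254.6 mm / 362 years ≈ 3.466 mm per year.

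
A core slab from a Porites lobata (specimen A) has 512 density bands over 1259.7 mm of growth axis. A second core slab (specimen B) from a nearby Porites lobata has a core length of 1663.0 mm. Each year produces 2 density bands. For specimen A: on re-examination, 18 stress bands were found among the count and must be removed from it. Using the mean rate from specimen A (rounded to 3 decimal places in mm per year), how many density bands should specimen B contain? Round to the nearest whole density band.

652 density bands

Specimen A: true density band count = 512 − 18 = 494.
Specimen A: dividing by 2 density bands per year: 494 / 2 = 247 years.
A: 1259.7 mm over 247 years gives 1259.7 / 247 ≈ 5.100 mm per year.
B spans 1663.0 / 5.100 = 326.08 years; at 2 density bands per year that is 326.08 × 2 ≈ 652 density bands.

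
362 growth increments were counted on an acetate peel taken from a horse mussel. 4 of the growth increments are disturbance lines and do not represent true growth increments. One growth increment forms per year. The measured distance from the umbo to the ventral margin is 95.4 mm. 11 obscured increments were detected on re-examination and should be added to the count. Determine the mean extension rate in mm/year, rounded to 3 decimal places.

Correcting the raw count gives 362 − 4 + 11 = 369 true growth increments.
95.4 mm over 369 years gives 95.4 / 369 ≈ 0.259 mm/year.

0.259 mm/year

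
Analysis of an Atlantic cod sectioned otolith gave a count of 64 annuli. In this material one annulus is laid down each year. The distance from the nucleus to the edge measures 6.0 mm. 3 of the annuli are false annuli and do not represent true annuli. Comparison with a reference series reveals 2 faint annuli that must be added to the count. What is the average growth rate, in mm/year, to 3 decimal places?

0.095 mm/year

After corrections the count is 64 − 3 + 2 = 63 annuli.
Mean rate = 6.0 mm / 63 years ≈ 0.095 mm/year.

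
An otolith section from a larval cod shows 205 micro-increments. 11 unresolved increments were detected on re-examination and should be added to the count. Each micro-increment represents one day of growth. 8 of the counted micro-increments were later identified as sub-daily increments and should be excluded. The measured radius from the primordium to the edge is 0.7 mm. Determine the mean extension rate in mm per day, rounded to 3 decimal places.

0.003 mm per day

Correcting the raw count gives 205 − 8 + 11 = 208 true micro-increments.
0.7 mm over 208 days gives 0.7 / 208 ≈ 0.003 mm per day.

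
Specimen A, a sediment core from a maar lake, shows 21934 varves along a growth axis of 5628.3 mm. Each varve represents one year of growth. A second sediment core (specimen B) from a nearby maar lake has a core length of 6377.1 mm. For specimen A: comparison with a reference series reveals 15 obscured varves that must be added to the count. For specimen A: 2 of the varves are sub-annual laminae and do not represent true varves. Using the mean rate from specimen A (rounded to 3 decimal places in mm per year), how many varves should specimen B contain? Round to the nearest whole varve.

Specimen A: after corrections the count is 21934 − 2 + 15 = 21947 varves.
A: 5628.3 mm over 21947 years gives 5628.3 / 21947 ≈ 0.256 mm per year.
Specimen B: 6377.1 mm / 0.256 mm per year = 24910.55 years ≈ 24911 varves.

24911 varves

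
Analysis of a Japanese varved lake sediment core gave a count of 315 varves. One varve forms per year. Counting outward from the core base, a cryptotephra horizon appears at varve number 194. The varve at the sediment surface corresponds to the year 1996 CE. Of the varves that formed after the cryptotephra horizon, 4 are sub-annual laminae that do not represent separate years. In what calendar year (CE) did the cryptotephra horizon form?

1879 CE

Between varve 194 and the sediment surface there are 315 − 194 = 121 varves.
Removing the 4 false varves leaves 121 − 4 = 117 true varves beyond the cryptotephra horizon.
1996 − 117 = 1879 CE.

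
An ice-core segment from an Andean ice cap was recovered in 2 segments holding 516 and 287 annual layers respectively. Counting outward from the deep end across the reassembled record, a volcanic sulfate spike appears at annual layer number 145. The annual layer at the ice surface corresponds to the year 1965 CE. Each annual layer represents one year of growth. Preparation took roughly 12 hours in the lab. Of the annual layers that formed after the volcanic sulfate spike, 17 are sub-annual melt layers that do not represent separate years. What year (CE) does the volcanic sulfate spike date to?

Total annual layers = 516 + 287 = 803.
803 − 145 = 658 annual layers lie beyond the volcanic sulfate spike toward the ice surface.
Removing the 17 false annual layers leaves 658 − 17 = 641 true annual layers beyond the volcanic sulfate spike.
1965 − 641 = 1324 CE.

1324 CE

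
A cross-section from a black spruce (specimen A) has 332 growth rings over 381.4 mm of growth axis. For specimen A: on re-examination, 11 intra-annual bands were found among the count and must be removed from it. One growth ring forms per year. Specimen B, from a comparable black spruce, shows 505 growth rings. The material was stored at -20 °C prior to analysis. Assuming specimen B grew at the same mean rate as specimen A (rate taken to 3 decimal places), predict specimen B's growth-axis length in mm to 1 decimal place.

599.9 mm

Specimen A: adjusted count: 332 − 11 = 321 growth rings.
A: 381.4 mm over 321 years gives 381.4 / 321 ≈ 1.188 mm/year.
For B, 1.188 mm/year × 505 years = 599.9 mm.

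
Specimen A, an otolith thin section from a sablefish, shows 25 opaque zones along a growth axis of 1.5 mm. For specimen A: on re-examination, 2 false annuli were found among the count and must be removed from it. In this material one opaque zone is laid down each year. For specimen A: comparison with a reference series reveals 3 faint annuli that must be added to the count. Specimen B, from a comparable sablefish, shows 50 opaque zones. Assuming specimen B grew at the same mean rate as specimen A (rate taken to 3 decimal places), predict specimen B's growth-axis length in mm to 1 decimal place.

Specimen A: after corrections the count is 25 − 2 + 3 = 26 opaque zones.
A: Extension rate ≈ 1.5 / 26 = 0.058 mm/yr.
B's length ≈ 0.058 × 50 = 2.9 mm.

2.9 mm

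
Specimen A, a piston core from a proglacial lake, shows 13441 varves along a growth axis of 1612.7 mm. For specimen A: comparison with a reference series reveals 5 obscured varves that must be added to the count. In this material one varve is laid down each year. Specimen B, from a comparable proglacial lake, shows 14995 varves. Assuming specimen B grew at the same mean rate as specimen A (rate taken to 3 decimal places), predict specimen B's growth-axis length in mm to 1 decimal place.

Specimen A: adjusted count: 13441 + 5 = 13446 varves.
A: Extension rate ≈ 1612.7 / 13446 = 0.120 mm per year.
Length of B = 0.120 × 14995 = 1799.4 mm.

1799.4 mm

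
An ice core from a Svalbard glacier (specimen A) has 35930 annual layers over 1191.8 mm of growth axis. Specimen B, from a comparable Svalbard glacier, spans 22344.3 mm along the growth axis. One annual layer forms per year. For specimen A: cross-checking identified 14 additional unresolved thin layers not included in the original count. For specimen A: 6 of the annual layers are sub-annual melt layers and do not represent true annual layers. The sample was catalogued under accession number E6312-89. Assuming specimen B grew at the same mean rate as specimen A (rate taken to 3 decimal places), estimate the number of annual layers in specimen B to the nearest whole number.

677100 annual layers

Specimen A: after corrections the count is 35930 − 6 + 14 = 35938 annual layers.
A: 1191.8 mm over 35938 years gives 1191.8 / 35938 ≈ 0.033 mm per year.
For B, 22344.3 / 0.033 = 677100.00 years ≈ 677100 annual layers.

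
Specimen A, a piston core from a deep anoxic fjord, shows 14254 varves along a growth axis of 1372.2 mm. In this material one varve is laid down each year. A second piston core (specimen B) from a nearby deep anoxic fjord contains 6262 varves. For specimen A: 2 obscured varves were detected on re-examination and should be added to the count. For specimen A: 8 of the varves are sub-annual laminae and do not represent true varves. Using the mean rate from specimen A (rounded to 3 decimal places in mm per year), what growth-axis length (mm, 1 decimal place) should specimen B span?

Specimen A: correcting the raw count gives 14254 − 8 + 2 = 14248 true varves.
A: Mean rate = 1372.2 mm / 14248 years ≈ 0.096 mm/yr.
Length of B = 0.096 × 6262 = 601.2 mm.

601.2 mm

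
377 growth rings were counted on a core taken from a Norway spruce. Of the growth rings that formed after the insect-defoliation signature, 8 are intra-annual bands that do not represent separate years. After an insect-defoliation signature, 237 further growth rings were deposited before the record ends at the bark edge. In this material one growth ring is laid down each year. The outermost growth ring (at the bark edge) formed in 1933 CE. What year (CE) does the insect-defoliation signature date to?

1704 CE

There are 237 growth rings younger than the insect-defoliation signature.
Removing the 8 false growth rings leaves 237 − 8 = 229 true growth rings beyond the insect-defoliation signature.
Counting back 229 years from 1933 CE places the insect-defoliation signature in 1933 − 229 = 1704 CE.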